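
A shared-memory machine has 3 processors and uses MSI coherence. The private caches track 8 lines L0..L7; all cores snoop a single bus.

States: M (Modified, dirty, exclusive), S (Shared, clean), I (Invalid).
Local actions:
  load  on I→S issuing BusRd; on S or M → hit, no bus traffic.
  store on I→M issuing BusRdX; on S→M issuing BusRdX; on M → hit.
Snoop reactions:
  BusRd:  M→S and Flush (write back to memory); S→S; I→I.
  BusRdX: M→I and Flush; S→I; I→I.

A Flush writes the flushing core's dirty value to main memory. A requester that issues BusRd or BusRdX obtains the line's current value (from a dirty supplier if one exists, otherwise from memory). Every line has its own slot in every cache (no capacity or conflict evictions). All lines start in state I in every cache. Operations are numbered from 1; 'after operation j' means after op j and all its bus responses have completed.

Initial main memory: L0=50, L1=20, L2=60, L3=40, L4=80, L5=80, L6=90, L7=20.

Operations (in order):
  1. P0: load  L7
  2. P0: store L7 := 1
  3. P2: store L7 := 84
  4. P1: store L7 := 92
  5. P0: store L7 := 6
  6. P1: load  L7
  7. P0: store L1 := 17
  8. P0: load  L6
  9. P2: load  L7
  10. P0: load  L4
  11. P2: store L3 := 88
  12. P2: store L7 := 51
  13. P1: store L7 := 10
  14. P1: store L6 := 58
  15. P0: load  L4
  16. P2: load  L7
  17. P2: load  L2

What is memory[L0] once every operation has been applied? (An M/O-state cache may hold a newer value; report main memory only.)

memory[L0] = 50

step 1: P0: load  L7  ⟶  SII  (L7)  txn=BusRd  M[L7]=20
step 2: P0: store L7 := 1  ⟶  MII  (L7)  txn=BusRdX  M[L7]=20
step 3: P2: store L7 := 84  ⟶  IIM  (L7)  txn=BusRdX+Flush  M[L7]=1
step 4: P1: store L7 := 92  ⟶  IMI  (L7)  txn=BusRdX+Flush  M[L7]=84
step 5: P0: store L7 := 6  ⟶  MII  (L7)  txn=BusRdX+Flush  M[L7]=92
step 6: P1: load  L7  ⟶  SSI  (L7)  txn=BusRd+Flush  M[L7]=6
step 7: P0: store L1 := 17  ⟶  MII  (L1)  txn=BusRdX  M[L1]=20
step 8: P0: load  L6  ⟶  SII  (L6)  txn=BusRd  M[L6]=90
step 9: P2: load  L7  ⟶  SSS  (L7)  txn=BusRd  M[L7]=6
step 10: P0: load  L4  ⟶  SII  (L4)  txn=BusRd  M[L4]=80
step 11: P2: store L3 := 88  ⟶  IIM  (L3)  txn=BusRdX  M[L3]=40
step 12: P2: store L7 := 51  ⟶  IIM  (L7)  txn=BusRdX  M[L7]=6
step 13: P1: store L7 := 10  ⟶  IMI  (L7)  txn=BusRdX+Flush  M[L7]=51
step 14: P1: store L6 := 58  ⟶  IMI  (L6)  txn=BusRdX  M[L6]=90
step 15: P0: load  L4  ⟶  SII  (L4)  txn=∅  M[L4]=80
step 16: P2: load  L7  ⟶  ISS  (L7)  txn=BusRd+Flush  M[L7]=10
step 17: P2: load  L2  ⟶  IIS  (L2)  txn=BusRd  M[L2]=60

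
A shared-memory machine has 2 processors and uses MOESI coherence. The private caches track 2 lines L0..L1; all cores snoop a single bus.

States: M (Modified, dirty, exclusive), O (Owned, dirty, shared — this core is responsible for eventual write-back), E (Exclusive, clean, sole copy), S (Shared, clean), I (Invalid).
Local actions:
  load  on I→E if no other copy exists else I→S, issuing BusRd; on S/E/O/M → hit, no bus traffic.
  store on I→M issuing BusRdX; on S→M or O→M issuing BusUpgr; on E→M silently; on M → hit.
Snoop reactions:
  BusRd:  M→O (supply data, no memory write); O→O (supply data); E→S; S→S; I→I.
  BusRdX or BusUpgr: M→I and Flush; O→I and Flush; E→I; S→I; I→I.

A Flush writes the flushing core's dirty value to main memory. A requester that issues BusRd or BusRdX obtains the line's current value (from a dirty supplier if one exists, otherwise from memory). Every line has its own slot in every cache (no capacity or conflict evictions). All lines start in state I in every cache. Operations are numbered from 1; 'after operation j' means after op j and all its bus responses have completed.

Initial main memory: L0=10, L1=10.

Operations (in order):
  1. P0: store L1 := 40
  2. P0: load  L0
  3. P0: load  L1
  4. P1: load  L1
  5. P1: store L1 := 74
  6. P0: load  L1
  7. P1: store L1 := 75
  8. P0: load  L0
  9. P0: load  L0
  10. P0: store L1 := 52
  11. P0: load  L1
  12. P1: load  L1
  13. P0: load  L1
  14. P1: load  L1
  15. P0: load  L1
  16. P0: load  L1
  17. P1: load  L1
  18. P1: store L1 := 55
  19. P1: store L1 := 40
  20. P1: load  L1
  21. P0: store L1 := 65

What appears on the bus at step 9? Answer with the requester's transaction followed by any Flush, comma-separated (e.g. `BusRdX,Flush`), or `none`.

bus = none

1. P0: store L1 := 40  bus=[BusRdX]  L1: P0=M P1=I  mem[L1]=10
2. P0: load  L0  bus=[BusRd]  L0: P0=E P1=I  mem[L0]=10
3. P0: load  L1  bus=[-]  L1: P0=M P1=I  mem[L1]=10
4. P1: load  L1  bus=[BusRd]  L1: P0=O P1=S  mem[L1]=10
5. P1: store L1 := 74  bus=[BusUpgr,Flush]  L1: P0=I P1=M  mem[L1]=40
6. P0: load  L1  bus=[BusRd]  L1: P0=S P1=O  mem[L1]=40
7. P1: store L1 := 75  bus=[BusUpgr]  L1: P0=I P1=M  mem[L1]=40
8. P0: load  L0  bus=[-]  L0: P0=E P1=I  mem[L0]=10
9. P0: load  L0  bus=[-]  L0: P0=E P1=I  mem[L0]=10
10. P0: store L1 := 52  bus=[BusRdX,Flush]  L1: P0=M P1=I  mem[L1]=75
11. P0: load  L1  bus=[-]  L1: P0=M P1=I  mem[L1]=75
12. P1: load  L1  bus=[BusRd]  L1: P0=O P1=S  mem[L1]=75
13. P0: load  L1  bus=[-]  L1: P0=O P1=S  mem[L1]=75
14. P1: load  L1  bus=[-]  L1: P0=O P1=S  mem[L1]=75
15. P0: load  L1  bus=[-]  L1: P0=O P1=S  mem[L1]=75
16. P0: load  L1  bus=[-]  L1: P0=O P1=S  mem[L1]=75
17. P1: load  L1  bus=[-]  L1: P0=O P1=S  mem[L1]=75
18. P1: store L1 := 55  bus=[BusUpgr,Flush]  L1: P0=I P1=M  mem[L1]=52
19. P1: store L1 := 40  bus=[-]  L1: P0=I P1=M  mem[L1]=52
20. P1: load  L1  bus=[-]  L1: P0=I P1=M  mem[L1]=52
21. P0: store L1 := 65  bus=[BusRdX,Flush]  L1: P0=M P1=I  mem[L1]=40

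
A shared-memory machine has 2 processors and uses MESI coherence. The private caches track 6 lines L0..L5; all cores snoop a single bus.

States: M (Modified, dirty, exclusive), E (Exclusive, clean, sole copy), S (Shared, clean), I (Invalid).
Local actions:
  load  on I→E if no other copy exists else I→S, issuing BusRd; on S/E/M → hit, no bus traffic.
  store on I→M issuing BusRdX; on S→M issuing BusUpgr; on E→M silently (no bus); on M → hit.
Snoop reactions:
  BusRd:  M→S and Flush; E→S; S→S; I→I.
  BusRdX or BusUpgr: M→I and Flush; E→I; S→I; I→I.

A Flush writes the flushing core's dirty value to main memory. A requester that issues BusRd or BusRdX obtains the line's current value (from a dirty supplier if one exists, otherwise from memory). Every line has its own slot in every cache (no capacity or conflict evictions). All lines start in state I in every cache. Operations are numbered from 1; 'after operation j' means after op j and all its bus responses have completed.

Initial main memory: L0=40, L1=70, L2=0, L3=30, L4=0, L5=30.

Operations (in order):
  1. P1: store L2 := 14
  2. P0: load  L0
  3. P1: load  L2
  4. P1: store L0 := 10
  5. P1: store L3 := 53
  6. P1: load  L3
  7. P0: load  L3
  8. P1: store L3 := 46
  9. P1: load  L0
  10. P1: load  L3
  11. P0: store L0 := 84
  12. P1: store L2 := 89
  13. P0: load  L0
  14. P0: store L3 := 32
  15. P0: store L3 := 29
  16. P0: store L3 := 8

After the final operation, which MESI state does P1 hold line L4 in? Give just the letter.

  op1 P1: store L2 := 14 → I/M on L2; bus BusRdX; mem=0
  op2 P0: load  L0 → E/I on L0; bus BusRd; mem=40
  op3 P1: load  L2 → I/M on L2; bus (none); mem=0
  op4 P1: store L0 := 10 → I/M on L0; bus BusRdX; mem=40
  op5 P1: store L3 := 53 → I/M on L3; bus BusRdX; mem=30
  op6 P1: load  L3 → I/M on L3; bus (none); mem=30
  op7 P0: load  L3 → S/S on L3; bus BusRd Flush; mem=53
  op8 P1: store L3 := 46 → I/M on L3; bus BusUpgr; mem=53
  op9 P1: load  L0 → I/M on L0; bus (none); mem=40
  op10 P1: load  L3 → I/M on L3; bus (none); mem=53
  op11 P0: store L0 := 84 → M/I on L0; bus BusRdX Flush; mem=10
  op12 P1: store L2 := 89 → I/M on L2; bus (none); mem=0
  op13 P0: load  L0 → M/I on L0; bus (none); mem=10
  op14 P0: store L3 := 32 → M/I on L3; bus BusRdX Flush; mem=46
  op15 P0: store L3 := 29 → M/I on L3; bus (none); mem=46
  op16 P0: store L3 := 8 → M/I on L3; bus (none); mem=46

state = I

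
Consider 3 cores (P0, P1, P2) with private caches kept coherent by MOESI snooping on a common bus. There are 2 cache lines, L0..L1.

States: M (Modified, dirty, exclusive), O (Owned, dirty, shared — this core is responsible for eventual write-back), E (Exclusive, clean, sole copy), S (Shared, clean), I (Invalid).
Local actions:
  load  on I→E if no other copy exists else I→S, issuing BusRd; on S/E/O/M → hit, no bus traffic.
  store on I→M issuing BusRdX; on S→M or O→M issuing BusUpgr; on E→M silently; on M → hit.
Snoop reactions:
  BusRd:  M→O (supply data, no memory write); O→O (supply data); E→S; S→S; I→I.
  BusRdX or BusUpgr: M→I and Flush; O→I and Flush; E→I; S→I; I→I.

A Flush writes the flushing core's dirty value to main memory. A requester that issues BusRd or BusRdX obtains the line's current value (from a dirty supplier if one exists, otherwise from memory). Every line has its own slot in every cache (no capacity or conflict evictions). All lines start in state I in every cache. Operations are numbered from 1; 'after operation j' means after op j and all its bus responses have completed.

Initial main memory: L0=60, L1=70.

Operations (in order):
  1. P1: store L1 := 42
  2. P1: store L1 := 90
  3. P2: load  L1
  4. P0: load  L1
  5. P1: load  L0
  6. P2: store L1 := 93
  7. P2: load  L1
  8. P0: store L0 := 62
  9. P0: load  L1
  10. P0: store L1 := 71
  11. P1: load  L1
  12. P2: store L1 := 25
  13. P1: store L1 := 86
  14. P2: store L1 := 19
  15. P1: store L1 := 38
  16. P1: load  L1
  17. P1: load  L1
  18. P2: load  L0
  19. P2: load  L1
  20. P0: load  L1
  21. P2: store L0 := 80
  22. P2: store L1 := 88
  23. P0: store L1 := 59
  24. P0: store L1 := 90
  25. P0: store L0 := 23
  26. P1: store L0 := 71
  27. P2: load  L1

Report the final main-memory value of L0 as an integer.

step 1: P1: store L1 := 42  ⟶  IMI  (L1)  txn=BusRdX  M[L1]=70
step 2: P1: store L1 := 90  ⟶  IMI  (L1)  txn=∅  M[L1]=70
step 3: P2: load  L1  ⟶  IOS  (L1)  txn=BusRd  M[L1]=70
step 4: P0: load  L1  ⟶  SOS  (L1)  txn=BusRd  M[L1]=70
step 5: P1: load  L0  ⟶  IEI  (L0)  txn=BusRd  M[L0]=60
step 6: P2: store L1 := 93  ⟶  IIM  (L1)  txn=BusUpgr+Flush  M[L1]=90
step 7: P2: load  L1  ⟶  IIM  (L1)  txn=∅  M[L1]=90
step 8: P0: store L0 := 62  ⟶  MII  (L0)  txn=BusRdX  M[L0]=60
step 9: P0: load  L1  ⟶  SIO  (L1)  txn=BusRd  M[L1]=90
step 10: P0: store L1 := 71  ⟶  MII  (L1)  txn=BusUpgr+Flush  M[L1]=93
step 11: P1: load  L1  ⟶  OSI  (L1)  txn=BusRd  M[L1]=93
step 12: P2: store L1 := 25  ⟶  IIM  (L1)  txn=BusRdX+Flush  M[L1]=71
step 13: P1: store L1 := 86  ⟶  IMI  (L1)  txn=BusRdX+Flush  M[L1]=25
step 14: P2: store L1 := 19  ⟶  IIM  (L1)  txn=BusRdX+Flush  M[L1]=86
step 15: P1: store L1 := 38  ⟶  IMI  (L1)  txn=BusRdX+Flush  M[L1]=19
step 16: P1: load  L1  ⟶  IMI  (L1)  txn=∅  M[L1]=19
step 17: P1: load  L1  ⟶  IMI  (L1)  txn=∅  M[L1]=19
step 18: P2: load  L0  ⟶  OIS  (L0)  txn=BusRd  M[L0]=60
step 19: P2: load  L1  ⟶  IOS  (L1)  txn=BusRd  M[L1]=19
step 20: P0: load  L1  ⟶  SOS  (L1)  txn=BusRd  M[L1]=19
step 21: P2: store L0 := 80  ⟶  IIM  (L0)  txn=BusUpgr+Flush  M[L0]=62
step 22: P2: store L1 := 88  ⟶  IIM  (L1)  txn=BusUpgr+Flush  M[L1]=38
step 23: P0: store L1 := 59  ⟶  MII  (L1)  txn=BusRdX+Flush  M[L1]=88
step 24: P0: store L1 := 90  ⟶  MII  (L1)  txn=∅  M[L1]=88
step 25: P0: store L0 := 23  ⟶  MII  (L0)  txn=BusRdX+Flush  M[L0]=80
step 26: P1: store L0 := 71  ⟶  IMI  (L0)  txn=BusRdX+Flush  M[L0]=23
step 27: P2: load  L1  ⟶  OIS  (L1)  txn=BusRd  M[L1]=88

memory[L0] = 23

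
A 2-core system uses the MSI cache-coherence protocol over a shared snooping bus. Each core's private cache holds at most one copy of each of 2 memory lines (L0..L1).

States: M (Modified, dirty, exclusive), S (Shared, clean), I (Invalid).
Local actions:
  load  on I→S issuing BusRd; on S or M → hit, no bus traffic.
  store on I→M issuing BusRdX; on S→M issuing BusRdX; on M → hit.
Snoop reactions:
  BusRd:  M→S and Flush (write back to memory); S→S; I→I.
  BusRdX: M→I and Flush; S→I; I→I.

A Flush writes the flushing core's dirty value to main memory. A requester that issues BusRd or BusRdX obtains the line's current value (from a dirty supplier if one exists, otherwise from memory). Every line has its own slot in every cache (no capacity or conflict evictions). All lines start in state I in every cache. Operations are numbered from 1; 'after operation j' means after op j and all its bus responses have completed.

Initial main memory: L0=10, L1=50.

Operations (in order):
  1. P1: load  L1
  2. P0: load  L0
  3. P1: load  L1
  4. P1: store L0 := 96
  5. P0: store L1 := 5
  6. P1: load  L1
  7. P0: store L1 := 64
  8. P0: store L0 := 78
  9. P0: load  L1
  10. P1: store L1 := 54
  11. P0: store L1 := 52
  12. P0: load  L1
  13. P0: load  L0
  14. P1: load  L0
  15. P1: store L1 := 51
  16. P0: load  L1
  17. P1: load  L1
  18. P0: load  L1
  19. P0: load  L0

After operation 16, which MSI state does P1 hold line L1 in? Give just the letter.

[1] P1: load  L1 | P0:I, P1:S(50) | bus: BusRd
[2] P0: load  L0 | P0:S(10), P1:I | bus: BusRd
[3] P1: load  L1 | P0:I, P1:S(50) | bus: none
[4] P1: store L0 := 96 | P0:I, P1:M(96) | bus: BusRdX
[5] P0: store L1 := 5 | P0:M(5), P1:I | bus: BusRdX
[6] P1: load  L1 | P0:S(5), P1:S(5) | bus: BusRd,Flush
[7] P0: store L1 := 64 | P0:M(64), P1:I | bus: BusRdX
[8] P0: store L0 := 78 | P0:M(78), P1:I | bus: BusRdX,Flush
[9] P0: load  L1 | P0:M(64), P1:I | bus: none
[10] P1: store L1 := 54 | P0:I, P1:M(54) | bus: BusRdX,Flush
[11] P0: store L1 := 52 | P0:M(52), P1:I | bus: BusRdX,Flush
[12] P0: load  L1 | P0:M(52), P1:I | bus: none
[13] P0: load  L0 | P0:M(78), P1:I | bus: none
[14] P1: load  L0 | P0:S(78), P1:S(78) | bus: BusRd,Flush
[15] P1: store L1 := 51 | P0:I, P1:M(51) | bus: BusRdX,Flush
[16] P0: load  L1 | P0:S(51), P1:S(51) | bus: BusRd,Flush
[17] P1: load  L1 | P0:S(51), P1:S(51) | bus: none
[18] P0: load  L1 | P0:S(51), P1:S(51) | bus: none
[19] P0: load  L0 | P0:S(78), P1:S(78) | bus: none

state = S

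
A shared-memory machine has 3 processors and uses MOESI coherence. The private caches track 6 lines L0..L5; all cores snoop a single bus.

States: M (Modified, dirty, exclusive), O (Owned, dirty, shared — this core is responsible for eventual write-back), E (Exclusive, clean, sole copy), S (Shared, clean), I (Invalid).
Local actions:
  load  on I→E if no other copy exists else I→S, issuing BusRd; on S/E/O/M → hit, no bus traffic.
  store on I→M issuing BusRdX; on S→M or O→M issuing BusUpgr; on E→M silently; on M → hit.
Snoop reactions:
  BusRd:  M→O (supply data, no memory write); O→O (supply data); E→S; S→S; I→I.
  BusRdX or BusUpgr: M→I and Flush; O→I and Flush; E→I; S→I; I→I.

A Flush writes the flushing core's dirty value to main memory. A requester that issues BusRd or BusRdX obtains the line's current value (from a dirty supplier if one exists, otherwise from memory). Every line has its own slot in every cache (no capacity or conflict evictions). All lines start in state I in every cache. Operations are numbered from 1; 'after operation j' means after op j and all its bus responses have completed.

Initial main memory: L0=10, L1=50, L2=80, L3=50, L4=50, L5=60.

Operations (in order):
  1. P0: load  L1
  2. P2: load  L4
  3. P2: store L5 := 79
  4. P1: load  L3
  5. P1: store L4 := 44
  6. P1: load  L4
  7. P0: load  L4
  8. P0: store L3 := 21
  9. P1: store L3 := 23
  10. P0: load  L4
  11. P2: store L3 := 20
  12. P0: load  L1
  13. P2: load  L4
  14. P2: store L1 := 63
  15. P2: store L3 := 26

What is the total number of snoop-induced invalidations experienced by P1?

[1] P0: load  L1 | P0:E(50), P1:I, P2:I | bus: BusRd
[2] P2: load  L4 | P0:I, P1:I, P2:E(50) | bus: BusRd
[3] P2: store L5 := 79 | P0:I, P1:I, P2:M(79) | bus: BusRdX
[4] P1: load  L3 | P0:I, P1:E(50), P2:I | bus: BusRd
[5] P1: store L4 := 44 | P0:I, P1:M(44), P2:I | bus: BusRdX
[6] P1: load  L4 | P0:I, P1:M(44), P2:I | bus: none
[7] P0: load  L4 | P0:S(44), P1:O(44), P2:I | bus: BusRd
[8] P0: store L3 := 21 | P0:M(21), P1:I, P2:I | bus: BusRdX
[9] P1: store L3 := 23 | P0:I, P1:M(23), P2:I | bus: BusRdX,Flush
[10] P0: load  L4 | P0:S(44), P1:O(44), P2:I | bus: none
[11] P2: store L3 := 20 | P0:I, P1:I, P2:M(20) | bus: BusRdX,Flush
[12] P0: load  L1 | P0:E(50), P1:I, P2:I | bus: none
[13] P2: load  L4 | P0:S(44), P1:O(44), P2:S(44) | bus: BusRd
[14] P2: store L1 := 63 | P0:I, P1:I, P2:M(63) | bus: BusRdX
[15] P2: store L3 := 26 | P0:I, P1:I, P2:M(26) | bus: none

invalidations = 2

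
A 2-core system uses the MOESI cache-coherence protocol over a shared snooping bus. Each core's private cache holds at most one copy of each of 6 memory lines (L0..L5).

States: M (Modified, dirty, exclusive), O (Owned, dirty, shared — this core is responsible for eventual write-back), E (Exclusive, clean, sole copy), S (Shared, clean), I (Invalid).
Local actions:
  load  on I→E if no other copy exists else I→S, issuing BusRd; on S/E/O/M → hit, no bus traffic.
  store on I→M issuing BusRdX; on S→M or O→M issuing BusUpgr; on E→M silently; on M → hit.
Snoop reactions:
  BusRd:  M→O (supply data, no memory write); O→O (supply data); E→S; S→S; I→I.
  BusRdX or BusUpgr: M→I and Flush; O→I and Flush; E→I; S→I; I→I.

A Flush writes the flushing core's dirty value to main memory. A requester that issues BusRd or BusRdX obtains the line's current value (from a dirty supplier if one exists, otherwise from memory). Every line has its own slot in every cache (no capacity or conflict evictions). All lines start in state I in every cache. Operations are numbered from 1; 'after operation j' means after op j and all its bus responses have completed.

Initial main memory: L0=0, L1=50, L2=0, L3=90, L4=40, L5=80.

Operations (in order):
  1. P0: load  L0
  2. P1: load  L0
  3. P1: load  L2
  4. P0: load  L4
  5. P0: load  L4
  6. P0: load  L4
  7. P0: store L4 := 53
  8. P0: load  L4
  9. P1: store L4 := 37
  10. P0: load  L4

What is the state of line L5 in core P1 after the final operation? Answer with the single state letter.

step 1: P0: load  L0  ⟶  EI  (L0)  txn=BusRd  M[L0]=0
step 2: P1: load  L0  ⟶  SS  (L0)  txn=BusRd  M[L0]=0
step 3: P1: load  L2  ⟶  IE  (L2)  txn=BusRd  M[L2]=0
step 4: P0: load  L4  ⟶  EI  (L4)  txn=BusRd  M[L4]=40
step 5: P0: load  L4  ⟶  EI  (L4)  txn=∅  M[L4]=40
step 6: P0: load  L4  ⟶  EI  (L4)  txn=∅  M[L4]=40
step 7: P0: store L4 := 53  ⟶  MI  (L4)  txn=∅  M[L4]=40
step 8: P0: load  L4  ⟶  MI  (L4)  txn=∅  M[L4]=40
step 9: P1: store L4 := 37  ⟶  IM  (L4)  txn=BusRdX+Flush  M[L4]=53
step 10: P0: load  L4  ⟶  SO  (L4)  txn=BusRd  M[L4]=53

state = I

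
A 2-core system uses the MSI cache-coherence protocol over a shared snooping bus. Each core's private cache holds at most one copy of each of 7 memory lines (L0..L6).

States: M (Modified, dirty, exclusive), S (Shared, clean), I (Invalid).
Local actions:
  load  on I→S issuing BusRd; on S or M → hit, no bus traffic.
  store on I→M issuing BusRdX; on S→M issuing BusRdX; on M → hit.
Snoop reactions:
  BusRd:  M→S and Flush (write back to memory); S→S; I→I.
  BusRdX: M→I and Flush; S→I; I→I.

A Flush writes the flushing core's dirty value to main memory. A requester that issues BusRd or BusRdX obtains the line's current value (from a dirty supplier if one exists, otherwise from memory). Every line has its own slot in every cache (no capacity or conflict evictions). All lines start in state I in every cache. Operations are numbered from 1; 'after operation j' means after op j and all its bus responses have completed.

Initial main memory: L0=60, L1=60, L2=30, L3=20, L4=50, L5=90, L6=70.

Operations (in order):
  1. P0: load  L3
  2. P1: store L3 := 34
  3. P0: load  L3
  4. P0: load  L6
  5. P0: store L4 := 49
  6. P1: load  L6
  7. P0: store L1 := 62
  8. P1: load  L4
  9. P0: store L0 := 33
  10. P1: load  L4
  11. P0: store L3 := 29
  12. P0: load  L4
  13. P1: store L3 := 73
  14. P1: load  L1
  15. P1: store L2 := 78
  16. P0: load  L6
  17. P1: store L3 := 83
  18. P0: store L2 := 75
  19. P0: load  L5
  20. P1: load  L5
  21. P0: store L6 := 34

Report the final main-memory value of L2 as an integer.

[1] P0: load  L3 | P0:S(20), P1:I | bus: BusRd
[2] P1: store L3 := 34 | P0:I, P1:M(34) | bus: BusRdX
[3] P0: load  L3 | P0:S(34), P1:S(34) | bus: BusRd,Flush
[4] P0: load  L6 | P0:S(70), P1:I | bus: BusRd
[5] P0: store L4 := 49 | P0:M(49), P1:I | bus: BusRdX
[6] P1: load  L6 | P0:S(70), P1:S(70) | bus: BusRd
[7] P0: store L1 := 62 | P0:M(62), P1:I | bus: BusRdX
[8] P1: load  L4 | P0:S(49), P1:S(49) | bus: BusRd,Flush
[9] P0: store L0 := 33 | P0:M(33), P1:I | bus: BusRdX
[10] P1: load  L4 | P0:S(49), P1:S(49) | bus: none
[11] P0: store L3 := 29 | P0:M(29), P1:I | bus: BusRdX
[12] P0: load  L4 | P0:S(49), P1:S(49) | bus: none
[13] P1: store L3 := 73 | P0:I, P1:M(73) | bus: BusRdX,Flush
[14] P1: load  L1 | P0:S(62), P1:S(62) | bus: BusRd,Flush
[15] P1: store L2 := 78 | P0:I, P1:M(78) | bus: BusRdX
[16] P0: load  L6 | P0:S(70), P1:S(70) | bus: none
[17] P1: store L3 := 83 | P0:I, P1:M(83) | bus: none
[18] P0: store L2 := 75 | P0:M(75), P1:I | bus: BusRdX,Flush
[19] P0: load  L5 | P0:S(90), P1:I | bus: BusRd
[20] P1: load  L5 | P0:S(90), P1:S(90) | bus: BusRd
[21] P0: store L6 := 34 | P0:M(34), P1:I | bus: BusRdX

memory[L2] = 78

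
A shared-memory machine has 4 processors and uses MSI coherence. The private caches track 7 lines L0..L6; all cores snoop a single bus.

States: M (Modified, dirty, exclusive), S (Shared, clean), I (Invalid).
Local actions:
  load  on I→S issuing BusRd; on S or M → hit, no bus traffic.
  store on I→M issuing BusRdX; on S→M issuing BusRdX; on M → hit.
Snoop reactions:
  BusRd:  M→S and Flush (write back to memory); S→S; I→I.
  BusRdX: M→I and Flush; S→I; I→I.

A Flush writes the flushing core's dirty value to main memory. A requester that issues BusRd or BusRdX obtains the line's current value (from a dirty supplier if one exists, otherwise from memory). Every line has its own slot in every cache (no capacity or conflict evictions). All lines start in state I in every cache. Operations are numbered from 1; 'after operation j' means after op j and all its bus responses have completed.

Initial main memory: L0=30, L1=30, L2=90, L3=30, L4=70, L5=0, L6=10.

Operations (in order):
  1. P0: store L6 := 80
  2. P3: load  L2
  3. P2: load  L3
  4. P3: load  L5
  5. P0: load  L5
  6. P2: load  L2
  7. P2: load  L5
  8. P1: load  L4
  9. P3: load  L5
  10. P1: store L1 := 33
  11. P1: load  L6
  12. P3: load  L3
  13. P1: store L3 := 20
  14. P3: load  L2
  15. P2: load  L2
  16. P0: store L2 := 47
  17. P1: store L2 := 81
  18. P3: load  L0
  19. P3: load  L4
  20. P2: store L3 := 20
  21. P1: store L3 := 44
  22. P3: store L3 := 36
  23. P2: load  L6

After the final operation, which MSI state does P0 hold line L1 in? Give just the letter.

state = I

  op1 P0: store L6 := 80 → M/I/I/I on L6; bus BusRdX; mem=10
  op2 P3: load  L2 → I/I/I/S on L2; bus BusRd; mem=90
  op3 P2: load  L3 → I/I/S/I on L3; bus BusRd; mem=30
  op4 P3: load  L5 → I/I/I/S on L5; bus BusRd; mem=0
  op5 P0: load  L5 → S/I/I/S on L5; bus BusRd; mem=0
  op6 P2: load  L2 → I/I/S/S on L2; bus BusRd; mem=90
  op7 P2: load  L5 → S/I/S/S on L5; bus BusRd; mem=0
  op8 P1: load  L4 → I/S/I/I on L4; bus BusRd; mem=70
  op9 P3: load  L5 → S/I/S/S on L5; bus (none); mem=0
  op10 P1: store L1 := 33 → I/M/I/I on L1; bus BusRdX; mem=30
  op11 P1: load  L6 → S/S/I/I on L6; bus BusRd Flush; mem=80
  op12 P3: load  L3 → I/I/S/S on L3; bus BusRd; mem=30
  op13 P1: store L3 := 20 → I/M/I/I on L3; bus BusRdX; mem=30
  op14 P3: load  L2 → I/I/S/S on L2; bus (none); mem=90
  op15 P2: load  L2 → I/I/S/S on L2; bus (none); mem=90
  op16 P0: store L2 := 47 → M/I/I/I on L2; bus BusRdX; mem=90
  op17 P1: store L2 := 81 → I/M/I/I on L2; bus BusRdX Flush; mem=47
  op18 P3: load  L0 → I/I/I/S on L0; bus BusRd; mem=30
  op19 P3: load  L4 → I/S/I/S on L4; bus BusRd; mem=70
  op20 P2: store L3 := 20 → I/I/M/I on L3; bus BusRdX Flush; mem=20
  op21 P1: store L3 := 44 → I/M/I/I on L3; bus BusRdX Flush; mem=20
  op22 P3: store L3 := 36 → I/I/I/M on L3; bus BusRdX Flush; mem=44
  op23 P2: load  L6 → S/S/S/I on L6; bus BusRd; mem=80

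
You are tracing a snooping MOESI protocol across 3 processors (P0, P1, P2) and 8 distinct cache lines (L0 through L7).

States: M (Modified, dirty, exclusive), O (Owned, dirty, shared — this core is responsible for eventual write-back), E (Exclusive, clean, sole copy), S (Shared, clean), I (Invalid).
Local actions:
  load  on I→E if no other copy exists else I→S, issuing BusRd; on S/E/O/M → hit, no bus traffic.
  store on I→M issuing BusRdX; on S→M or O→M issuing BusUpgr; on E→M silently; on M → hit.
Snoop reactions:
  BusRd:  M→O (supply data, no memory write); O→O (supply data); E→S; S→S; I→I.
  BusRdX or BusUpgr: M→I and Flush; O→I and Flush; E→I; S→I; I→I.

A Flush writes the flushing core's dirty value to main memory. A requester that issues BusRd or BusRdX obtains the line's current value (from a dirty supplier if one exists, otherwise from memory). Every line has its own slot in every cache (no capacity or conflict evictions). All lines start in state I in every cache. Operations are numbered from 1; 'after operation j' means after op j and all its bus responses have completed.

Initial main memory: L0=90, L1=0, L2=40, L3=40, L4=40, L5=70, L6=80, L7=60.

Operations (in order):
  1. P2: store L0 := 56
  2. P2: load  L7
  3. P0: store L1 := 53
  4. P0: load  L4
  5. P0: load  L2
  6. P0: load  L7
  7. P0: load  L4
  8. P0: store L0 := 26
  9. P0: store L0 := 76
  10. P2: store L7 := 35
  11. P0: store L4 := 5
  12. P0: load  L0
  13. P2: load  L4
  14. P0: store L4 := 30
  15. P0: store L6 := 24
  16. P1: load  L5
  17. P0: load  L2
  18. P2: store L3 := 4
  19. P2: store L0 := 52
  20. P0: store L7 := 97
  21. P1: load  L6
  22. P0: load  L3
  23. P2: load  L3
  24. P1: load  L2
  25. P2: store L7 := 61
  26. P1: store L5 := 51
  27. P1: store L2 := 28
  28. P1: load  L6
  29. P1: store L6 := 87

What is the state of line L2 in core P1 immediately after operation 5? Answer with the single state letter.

state = I

step 1: P2: store L0 := 56  ⟶  IIM  (L0)  txn=BusRdX  M[L0]=90
step 2: P2: load  L7  ⟶  IIE  (L7)  txn=BusRd  M[L7]=60
step 3: P0: store L1 := 53  ⟶  MII  (L1)  txn=BusRdX  M[L1]=0
step 4: P0: load  L4  ⟶  EII  (L4)  txn=BusRd  M[L4]=40
step 5: P0: load  L2  ⟶  EII  (L2)  txn=BusRd  M[L2]=40
step 6: P0: load  L7  ⟶  SIS  (L7)  txn=BusRd  M[L7]=60
step 7: P0: load  L4  ⟶  EII  (L4)  txn=∅  M[L4]=40
step 8: P0: store L0 := 26  ⟶  MII  (L0)  txn=BusRdX+Flush  M[L0]=56
step 9: P0: store L0 := 76  ⟶  MII  (L0)  txn=∅  M[L0]=56
step 10: P2: store L7 := 35  ⟶  IIM  (L7)  txn=BusUpgr  M[L7]=60
step 11: P0: store L4 := 5  ⟶  MII  (L4)  txn=∅  M[L4]=40
step 12: P0: load  L0  ⟶  MII  (L0)  txn=∅  M[L0]=56
step 13: P2: load  L4  ⟶  OIS  (L4)  txn=BusRd  M[L4]=40
step 14: P0: store L4 := 30  ⟶  MII  (L4)  txn=BusUpgr  M[L4]=40
step 15: P0: store L6 := 24  ⟶  MII  (L6)  txn=BusRdX  M[L6]=80
step 16: P1: load  L5  ⟶  IEI  (L5)  txn=BusRd  M[L5]=70
step 17: P0: load  L2  ⟶  EII  (L2)  txn=∅  M[L2]=40
step 18: P2: store L3 := 4  ⟶  IIM  (L3)  txn=BusRdX  M[L3]=40
step 19: P2: store L0 := 52  ⟶  IIM  (L0)  txn=BusRdX+Flush  M[L0]=76
step 20: P0: store L7 := 97  ⟶  MII  (L7)  txn=BusRdX+Flush  M[L7]=35
step 21: P1: load  L6  ⟶  OSI  (L6)  txn=BusRd  M[L6]=80
step 22: P0: load  L3  ⟶  SIO  (L3)  txn=BusRd  M[L3]=40
step 23: P2: load  L3  ⟶  SIO  (L3)  txn=∅  M[L3]=40
step 24: P1: load  L2  ⟶  SSI  (L2)  txn=BusRd  M[L2]=40
step 25: P2: store L7 := 61  ⟶  IIM  (L7)  txn=BusRdX+Flush  M[L7]=97
step 26: P1: store L5 := 51  ⟶  IMI  (L5)  txn=∅  M[L5]=70
step 27: P1: store L2 := 28  ⟶  IMI  (L2)  txn=BusUpgr  M[L2]=40
step 28: P1: load  L6  ⟶  OSI  (L6)  txn=∅  M[L6]=80
step 29: P1: store L6 := 87  ⟶  IMI  (L6)  txn=BusUpgr+Flush  M[L6]=24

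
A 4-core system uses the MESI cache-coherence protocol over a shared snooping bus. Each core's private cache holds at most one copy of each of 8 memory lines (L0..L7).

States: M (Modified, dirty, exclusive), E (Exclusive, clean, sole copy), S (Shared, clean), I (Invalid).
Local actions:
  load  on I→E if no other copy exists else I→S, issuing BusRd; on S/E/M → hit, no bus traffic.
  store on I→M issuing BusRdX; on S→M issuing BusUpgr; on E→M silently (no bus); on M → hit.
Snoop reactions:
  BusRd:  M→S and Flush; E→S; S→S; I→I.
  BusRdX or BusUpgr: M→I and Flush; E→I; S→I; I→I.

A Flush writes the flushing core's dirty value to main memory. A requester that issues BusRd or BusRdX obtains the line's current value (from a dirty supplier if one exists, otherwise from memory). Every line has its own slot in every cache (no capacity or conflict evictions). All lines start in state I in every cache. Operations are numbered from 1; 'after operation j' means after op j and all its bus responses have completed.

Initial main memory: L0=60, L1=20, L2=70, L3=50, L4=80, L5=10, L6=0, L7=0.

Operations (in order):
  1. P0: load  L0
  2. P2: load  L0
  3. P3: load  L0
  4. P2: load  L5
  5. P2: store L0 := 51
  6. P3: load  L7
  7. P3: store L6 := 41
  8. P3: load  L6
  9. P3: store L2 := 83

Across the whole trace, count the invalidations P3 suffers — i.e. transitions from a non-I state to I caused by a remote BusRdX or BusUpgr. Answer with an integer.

invalidations = 1

step 1: P0: load  L0  ⟶  EIII  (L0)  txn=BusRd  M[L0]=60
step 2: P2: load  L0  ⟶  SISI  (L0)  txn=BusRd  M[L0]=60
step 3: P3: load  L0  ⟶  SISS  (L0)  txn=BusRd  M[L0]=60
step 4: P2: load  L5  ⟶  IIEI  (L5)  txn=BusRd  M[L5]=10
step 5: P2: store L0 := 51  ⟶  IIMI  (L0)  txn=BusUpgr  M[L0]=60
step 6: P3: load  L7  ⟶  IIIE  (L7)  txn=BusRd  M[L7]=0
step 7: P3: store L6 := 41  ⟶  IIIM  (L6)  txn=BusRdX  M[L6]=0
step 8: P3: load  L6  ⟶  IIIM  (L6)  txn=∅  M[L6]=0
step 9: P3: store L2 := 83  ⟶  IIIM  (L2)  txn=BusRdX  M[L2]=70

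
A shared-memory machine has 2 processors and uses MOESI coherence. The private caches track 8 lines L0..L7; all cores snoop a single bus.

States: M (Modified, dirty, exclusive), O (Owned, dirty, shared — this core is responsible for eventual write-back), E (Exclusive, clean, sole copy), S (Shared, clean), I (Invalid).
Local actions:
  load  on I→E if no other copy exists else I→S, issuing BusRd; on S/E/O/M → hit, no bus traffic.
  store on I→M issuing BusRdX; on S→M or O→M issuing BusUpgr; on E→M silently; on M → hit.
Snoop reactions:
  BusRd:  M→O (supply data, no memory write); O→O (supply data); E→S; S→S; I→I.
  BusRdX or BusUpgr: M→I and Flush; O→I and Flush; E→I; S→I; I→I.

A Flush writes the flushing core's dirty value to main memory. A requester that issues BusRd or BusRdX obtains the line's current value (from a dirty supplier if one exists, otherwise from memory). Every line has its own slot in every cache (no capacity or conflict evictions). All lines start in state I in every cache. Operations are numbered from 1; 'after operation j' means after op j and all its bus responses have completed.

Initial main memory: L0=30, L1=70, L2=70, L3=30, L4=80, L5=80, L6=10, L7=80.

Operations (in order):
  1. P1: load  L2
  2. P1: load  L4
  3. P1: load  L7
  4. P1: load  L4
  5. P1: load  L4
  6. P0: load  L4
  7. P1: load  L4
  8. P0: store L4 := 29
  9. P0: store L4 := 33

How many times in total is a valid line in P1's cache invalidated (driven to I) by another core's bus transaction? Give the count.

invalidations = 1

  op1 P1: load  L2 → I/E on L2; bus BusRd; mem=70
  op2 P1: load  L4 → I/E on L4; bus BusRd; mem=80
  op3 P1: load  L7 → I/E on L7; bus BusRd; mem=80
  op4 P1: load  L4 → I/E on L4; bus (none); mem=80
  op5 P1: load  L4 → I/E on L4; bus (none); mem=80
  op6 P0: load  L4 → S/S on L4; bus BusRd; mem=80
  op7 P1: load  L4 → S/S on L4; bus (none); mem=80
  op8 P0: store L4 := 29 → M/I on L4; bus BusUpgr; mem=80
  op9 P0: store L4 := 33 → M/I on L4; bus (none); mem=80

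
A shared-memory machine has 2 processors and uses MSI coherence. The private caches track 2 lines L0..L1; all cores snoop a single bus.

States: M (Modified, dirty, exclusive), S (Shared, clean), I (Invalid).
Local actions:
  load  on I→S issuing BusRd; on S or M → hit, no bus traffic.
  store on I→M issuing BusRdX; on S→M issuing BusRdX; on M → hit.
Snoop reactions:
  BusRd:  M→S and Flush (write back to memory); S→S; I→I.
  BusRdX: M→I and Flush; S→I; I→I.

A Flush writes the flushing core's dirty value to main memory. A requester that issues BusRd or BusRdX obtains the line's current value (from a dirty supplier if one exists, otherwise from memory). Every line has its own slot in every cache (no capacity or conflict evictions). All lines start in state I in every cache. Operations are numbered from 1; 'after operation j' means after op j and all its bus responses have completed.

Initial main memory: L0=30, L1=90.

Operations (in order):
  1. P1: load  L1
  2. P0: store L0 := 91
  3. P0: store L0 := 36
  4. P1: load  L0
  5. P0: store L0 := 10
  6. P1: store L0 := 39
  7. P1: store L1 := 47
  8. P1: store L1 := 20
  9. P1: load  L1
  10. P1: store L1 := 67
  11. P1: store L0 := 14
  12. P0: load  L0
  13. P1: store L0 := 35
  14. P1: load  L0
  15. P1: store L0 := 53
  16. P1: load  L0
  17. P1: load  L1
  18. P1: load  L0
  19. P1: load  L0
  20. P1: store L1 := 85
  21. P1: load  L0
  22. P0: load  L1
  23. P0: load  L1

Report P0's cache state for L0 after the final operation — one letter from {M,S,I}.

step 1: P1: load  L1  ⟶  IS  (L1)  txn=BusRd  M[L1]=90
step 2: P0: store L0 := 91  ⟶  MI  (L0)  txn=BusRdX  M[L0]=30
step 3: P0: store L0 := 36  ⟶  MI  (L0)  txn=∅  M[L0]=30
step 4: P1: load  L0  ⟶  SS  (L0)  txn=BusRd+Flush  M[L0]=36
step 5: P0: store L0 := 10  ⟶  MI  (L0)  txn=BusRdX  M[L0]=36
step 6: P1: store L0 := 39  ⟶  IM  (L0)  txn=BusRdX+Flush  M[L0]=10
step 7: P1: store L1 := 47  ⟶  IM  (L1)  txn=BusRdX  M[L1]=90
step 8: P1: store L1 := 20  ⟶  IM  (L1)  txn=∅  M[L1]=90
step 9: P1: load  L1  ⟶  IM  (L1)  txn=∅  M[L1]=90
step 10: P1: store L1 := 67  ⟶  IM  (L1)  txn=∅  M[L1]=90
step 11: P1: store L0 := 14  ⟶  IM  (L0)  txn=∅  M[L0]=10
step 12: P0: load  L0  ⟶  SS  (L0)  txn=BusRd+Flush  M[L0]=14
step 13: P1: store L0 := 35  ⟶  IM  (L0)  txn=BusRdX  M[L0]=14
step 14: P1: load  L0  ⟶  IM  (L0)  txn=∅  M[L0]=14
step 15: P1: store L0 := 53  ⟶  IM  (L0)  txn=∅  M[L0]=14
step 16: P1: load  L0  ⟶  IM  (L0)  txn=∅  M[L0]=14
step 17: P1: load  L1  ⟶  IM  (L1)  txn=∅  M[L1]=90
step 18: P1: load  L0  ⟶  IM  (L0)  txn=∅  M[L0]=14
step 19: P1: load  L0  ⟶  IM  (L0)  txn=∅  M[L0]=14
step 20: P1: store L1 := 85  ⟶  IM  (L1)  txn=∅  M[L1]=90
step 21: P1: load  L0  ⟶  IM  (L0)  txn=∅  M[L0]=14
step 22: P0: load  L1  ⟶  SS  (L1)  txn=BusRd+Flush  M[L1]=85
step 23: P0: load  L1  ⟶  SS  (L1)  txn=∅  M[L1]=85

state = I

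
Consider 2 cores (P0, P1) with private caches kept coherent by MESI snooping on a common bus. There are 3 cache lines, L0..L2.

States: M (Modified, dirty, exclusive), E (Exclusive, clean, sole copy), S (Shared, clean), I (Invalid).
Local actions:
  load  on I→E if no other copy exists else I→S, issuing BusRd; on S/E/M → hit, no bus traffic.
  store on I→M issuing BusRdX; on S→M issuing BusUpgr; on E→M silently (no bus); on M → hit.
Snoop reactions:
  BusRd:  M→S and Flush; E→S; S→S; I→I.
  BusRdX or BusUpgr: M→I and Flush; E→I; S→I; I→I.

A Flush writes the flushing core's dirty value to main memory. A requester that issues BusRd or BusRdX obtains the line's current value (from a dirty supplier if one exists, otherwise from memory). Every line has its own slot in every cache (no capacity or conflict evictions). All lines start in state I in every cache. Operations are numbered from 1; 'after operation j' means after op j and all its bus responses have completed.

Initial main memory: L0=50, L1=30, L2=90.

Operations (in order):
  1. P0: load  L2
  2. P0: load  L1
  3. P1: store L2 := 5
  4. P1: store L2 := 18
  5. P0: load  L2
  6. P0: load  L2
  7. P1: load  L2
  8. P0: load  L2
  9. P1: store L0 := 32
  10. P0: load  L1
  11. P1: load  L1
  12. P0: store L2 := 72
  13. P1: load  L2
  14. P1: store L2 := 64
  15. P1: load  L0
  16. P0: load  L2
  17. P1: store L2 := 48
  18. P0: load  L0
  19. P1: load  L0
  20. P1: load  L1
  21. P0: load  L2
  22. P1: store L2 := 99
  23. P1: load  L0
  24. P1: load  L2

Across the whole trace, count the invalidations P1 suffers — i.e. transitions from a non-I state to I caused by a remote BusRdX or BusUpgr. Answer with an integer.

1. P0: load  L2  bus=[BusRd]  L2: P0=E P1=I  mem[L2]=90
2. P0: load  L1  bus=[BusRd]  L1: P0=E P1=I  mem[L1]=30
3. P1: store L2 := 5  bus=[BusRdX]  L2: P0=I P1=M  mem[L2]=90
4. P1: store L2 := 18  bus=[-]  L2: P0=I P1=M  mem[L2]=90
5. P0: load  L2  bus=[BusRd,Flush]  L2: P0=S P1=S  mem[L2]=18
6. P0: load  L2  bus=[-]  L2: P0=S P1=S  mem[L2]=18
7. P1: load  L2  bus=[-]  L2: P0=S P1=S  mem[L2]=18
8. P0: load  L2  bus=[-]  L2: P0=S P1=S  mem[L2]=18
9. P1: store L0 := 32  bus=[BusRdX]  L0: P0=I P1=M  mem[L0]=50
10. P0: load  L1  bus=[-]  L1: P0=E P1=I  mem[L1]=30
11. P1: load  L1  bus=[BusRd]  L1: P0=S P1=S  mem[L1]=30
12. P0: store L2 := 72  bus=[BusUpgr]  L2: P0=M P1=I  mem[L2]=18
13. P1: load  L2  bus=[BusRd,Flush]  L2: P0=S P1=S  mem[L2]=72
14. P1: store L2 := 64  bus=[BusUpgr]  L2: P0=I P1=M  mem[L2]=72
15. P1: load  L0  bus=[-]  L0: P0=I P1=M  mem[L0]=50
16. P0: load  L2  bus=[BusRd,Flush]  L2: P0=S P1=S  mem[L2]=64
17. P1: store L2 := 48  bus=[BusUpgr]  L2: P0=I P1=M  mem[L2]=64
18. P0: load  L0  bus=[BusRd,Flush]  L0: P0=S P1=S  mem[L0]=32
19. P1: load  L0  bus=[-]  L0: P0=S P1=S  mem[L0]=32
20. P1: load  L1  bus=[-]  L1: P0=S P1=S  mem[L1]=30
21. P0: load  L2  bus=[BusRd,Flush]  L2: P0=S P1=S  mem[L2]=48
22. P1: store L2 := 99  bus=[BusUpgr]  L2: P0=I P1=M  mem[L2]=48
23. P1: load  L0  bus=[-]  L0: P0=S P1=S  mem[L0]=32
24. P1: load  L2  bus=[-]  L2: P0=I P1=M  mem[L2]=48

invalidations = 1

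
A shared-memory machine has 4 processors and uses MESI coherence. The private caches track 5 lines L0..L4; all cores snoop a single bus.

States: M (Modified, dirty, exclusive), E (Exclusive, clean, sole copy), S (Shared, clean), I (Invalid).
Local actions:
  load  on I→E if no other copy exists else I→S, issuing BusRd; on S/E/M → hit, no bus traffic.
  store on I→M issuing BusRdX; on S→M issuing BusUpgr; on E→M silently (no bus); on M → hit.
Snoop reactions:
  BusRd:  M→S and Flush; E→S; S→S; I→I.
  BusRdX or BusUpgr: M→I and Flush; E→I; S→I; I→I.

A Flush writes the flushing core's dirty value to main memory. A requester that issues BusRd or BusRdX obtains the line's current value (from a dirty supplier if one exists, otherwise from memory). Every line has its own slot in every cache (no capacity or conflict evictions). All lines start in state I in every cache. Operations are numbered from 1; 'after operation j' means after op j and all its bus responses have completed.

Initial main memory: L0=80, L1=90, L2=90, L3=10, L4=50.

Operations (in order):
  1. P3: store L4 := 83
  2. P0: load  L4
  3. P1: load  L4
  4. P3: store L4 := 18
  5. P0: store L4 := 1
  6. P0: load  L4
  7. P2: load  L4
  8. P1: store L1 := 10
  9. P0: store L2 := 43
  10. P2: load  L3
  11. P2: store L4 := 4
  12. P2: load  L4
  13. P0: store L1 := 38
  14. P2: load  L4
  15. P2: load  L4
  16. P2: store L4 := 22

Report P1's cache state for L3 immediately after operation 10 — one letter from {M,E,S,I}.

[1] P3: store L4 := 83 | P0:I, P1:I, P2:I, P3:M(83) | bus: BusRdX
[2] P0: load  L4 | P0:S(83), P1:I, P2:I, P3:S(83) | bus: BusRd,Flush
[3] P1: load  L4 | P0:S(83), P1:S(83), P2:I, P3:S(83) | bus: BusRd
[4] P3: store L4 := 18 | P0:I, P1:I, P2:I, P3:M(18) | bus: BusUpgr
[5] P0: store L4 := 1 | P0:M(1), P1:I, P2:I, P3:I | bus: BusRdX,Flush
[6] P0: load  L4 | P0:M(1), P1:I, P2:I, P3:I | bus: none
[7] P2: load  L4 | P0:S(1), P1:I, P2:S(1), P3:I | bus: BusRd,Flush
[8] P1: store L1 := 10 | P0:I, P1:M(10), P2:I, P3:I | bus: BusRdX
[9] P0: store L2 := 43 | P0:M(43), P1:I, P2:I, P3:I | bus: BusRdX
[10] P2: load  L3 | P0:I, P1:I, P2:E(10), P3:I | bus: BusRd
[11] P2: store L4 := 4 | P0:I, P1:I, P2:M(4), P3:I | bus: BusUpgr
[12] P2: load  L4 | P0:I, P1:I, P2:M(4), P3:I | bus: none
[13] P0: store L1 := 38 | P0:M(38), P1:I, P2:I, P3:I | bus: BusRdX,Flush
[14] P2: load  L4 | P0:I, P1:I, P2:M(4), P3:I | bus: none
[15] P2: load  L4 | P0:I, P1:I, P2:M(4), P3:I | bus: none
[16] P2: store L4 := 22 | P0:I, P1:I, P2:M(22), P3:I | bus: none

state = I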